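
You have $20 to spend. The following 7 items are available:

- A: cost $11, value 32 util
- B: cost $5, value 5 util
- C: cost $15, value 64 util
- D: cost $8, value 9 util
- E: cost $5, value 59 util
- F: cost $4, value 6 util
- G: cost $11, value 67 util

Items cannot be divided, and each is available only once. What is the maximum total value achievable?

Check high-value combinations within $20:
- E+F+G: cost 5+4+11=20, value 59+6+67=132
- E+G: cost 5+11=16, value 59+67=126
- C+E: cost 15+5=20, value 64+59=123
- A+E+F: cost 11+5+4=20, value 32+59+6=97
- A+E: cost 11+5=16, value 32+59=91
Best: 132 util.

132 util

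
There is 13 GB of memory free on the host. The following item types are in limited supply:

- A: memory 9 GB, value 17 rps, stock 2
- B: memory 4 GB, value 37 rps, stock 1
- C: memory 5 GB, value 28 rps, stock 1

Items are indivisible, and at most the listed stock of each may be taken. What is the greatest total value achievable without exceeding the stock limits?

65 rps

Best selections within memory 13 and stock limits:
- 1×B + 1×C: memory 9, value 65
- 1×A + 1×B: memory 13, value 54
- 1×B: memory 4, value 37
- 1×C: memory 5, value 28
Best: 65 rps.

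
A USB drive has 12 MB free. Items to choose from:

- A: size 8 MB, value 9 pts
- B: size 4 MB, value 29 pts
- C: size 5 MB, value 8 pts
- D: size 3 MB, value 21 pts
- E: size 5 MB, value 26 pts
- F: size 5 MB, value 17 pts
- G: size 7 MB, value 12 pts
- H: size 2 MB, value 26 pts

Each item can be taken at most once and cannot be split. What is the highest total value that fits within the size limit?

Check high-value combinations within 12 MB:
- B+E+H: size 4+5+2=11, value 29+26+26=81
- B+D+H: size 4+3+2=9, value 29+21+26=76
- B+D+E: size 4+3+5=12, value 29+21+26=76
- D+E+H: size 3+5+2=10, value 21+26+26=73
Best: 81 pts.

81 pts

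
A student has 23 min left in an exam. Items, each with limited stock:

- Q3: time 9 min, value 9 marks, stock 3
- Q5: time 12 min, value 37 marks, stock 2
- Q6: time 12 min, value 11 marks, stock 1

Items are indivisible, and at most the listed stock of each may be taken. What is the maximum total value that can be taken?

Best selections within time 23 and stock limits:
- 1×Q3 + 1×Q5: time 21, value 46
- 1×Q5: time 12, value 37
- 1×Q3 + 1×Q6: time 21, value 20
Best: 46 marks.

46 marks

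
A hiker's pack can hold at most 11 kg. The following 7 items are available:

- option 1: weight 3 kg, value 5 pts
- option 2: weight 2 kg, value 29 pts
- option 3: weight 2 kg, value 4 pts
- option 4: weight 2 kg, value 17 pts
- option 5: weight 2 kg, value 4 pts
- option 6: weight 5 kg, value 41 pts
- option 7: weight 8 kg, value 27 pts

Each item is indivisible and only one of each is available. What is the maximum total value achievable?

Check high-value combinations within 11 kg:
- option 2+option 3+option 4+option 6: weight 2+2+2+5=11, value 29+4+17+41=91
- option 2+option 4+option 5+option 6: weight 2+2+2+5=11, value 29+17+4+41=91
- option 2+option 4+option 6: weight 2+2+5=9, value 29+17+41=87
Best: 91 pts.

91 pts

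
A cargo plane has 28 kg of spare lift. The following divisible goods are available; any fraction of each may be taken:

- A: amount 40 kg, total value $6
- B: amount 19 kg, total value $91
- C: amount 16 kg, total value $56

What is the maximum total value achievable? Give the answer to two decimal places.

Take in order of value per unit:
- B (91/19 per unit): all 19 → value 91, running total 91.00
- C (56/16 per unit): 9 of 16 → value 9×56/16 = 31.5000, running total 122.50
Total 122.50.

122.50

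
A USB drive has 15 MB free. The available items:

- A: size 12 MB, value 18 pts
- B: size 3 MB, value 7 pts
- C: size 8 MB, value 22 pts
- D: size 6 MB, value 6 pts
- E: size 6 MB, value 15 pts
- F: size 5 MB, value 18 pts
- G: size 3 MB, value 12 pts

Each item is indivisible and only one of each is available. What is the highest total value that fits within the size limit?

Check high-value combinations within 15 MB:
- E+F+G: size 6+5+3=14, value 15+18+12=45
- B+C+G: size 3+8+3=14, value 7+22+12=41
- C+F: size 8+5=13, value 22+18=40
Best: 45 pts.

45 pts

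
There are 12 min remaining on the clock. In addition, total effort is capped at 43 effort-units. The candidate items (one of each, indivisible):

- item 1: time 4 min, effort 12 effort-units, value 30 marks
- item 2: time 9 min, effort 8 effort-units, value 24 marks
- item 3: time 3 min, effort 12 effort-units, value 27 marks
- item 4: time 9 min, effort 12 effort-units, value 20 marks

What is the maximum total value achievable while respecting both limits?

57 marks

Feasible sets respecting both limits:
- item 1+item 3: time 7, effort 24, value 57
- item 2+item 3: time 12, effort 20, value 51
- item 3+item 4: time 12, effort 24, value 47
- item 1: time 4, effort 12, value 30
Best: 57 marks.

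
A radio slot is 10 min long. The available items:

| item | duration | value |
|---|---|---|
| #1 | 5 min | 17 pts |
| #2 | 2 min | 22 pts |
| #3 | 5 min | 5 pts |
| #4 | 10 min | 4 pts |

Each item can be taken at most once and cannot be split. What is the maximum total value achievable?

This is a 0/1 knapsack; check combinations near the capacity.
- #1+#2: duration 5+2=7, value 17+22=39
- #2+#3: duration 2+5=7, value 22+5=27
- #2: duration 2, value 22
- #1+#3: duration 5+5=10, value 17+5=22
- #1: duration 5, value 17
Best: 39 pts.

39 pts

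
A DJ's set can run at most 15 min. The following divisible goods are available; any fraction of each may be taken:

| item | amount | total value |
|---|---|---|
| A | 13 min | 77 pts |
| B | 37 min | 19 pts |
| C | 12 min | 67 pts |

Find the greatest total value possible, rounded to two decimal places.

88.17

Take in order of value per unit:
- A (77/13 per unit): all 13 → value 77, running total 77.00
- C (67/12 per unit): 2 of 12 → value 2×67/12 = 11.1667, running total 88.17
Total 88.17.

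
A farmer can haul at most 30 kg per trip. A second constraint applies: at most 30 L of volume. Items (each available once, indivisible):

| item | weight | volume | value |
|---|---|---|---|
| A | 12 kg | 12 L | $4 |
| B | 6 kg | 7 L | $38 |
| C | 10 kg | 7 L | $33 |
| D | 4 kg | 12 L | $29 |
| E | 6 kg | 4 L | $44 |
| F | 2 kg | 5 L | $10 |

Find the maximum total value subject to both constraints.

$144

Feasible sets respecting both limits:
- B+C+D+E: weight 26, volume 30, value 144
- B+C+E+F: weight 24, volume 23, value 125
- B+D+E+F: weight 18, volume 28, value 121
- C+D+E+F: weight 22, volume 28, value 116
Best: $144.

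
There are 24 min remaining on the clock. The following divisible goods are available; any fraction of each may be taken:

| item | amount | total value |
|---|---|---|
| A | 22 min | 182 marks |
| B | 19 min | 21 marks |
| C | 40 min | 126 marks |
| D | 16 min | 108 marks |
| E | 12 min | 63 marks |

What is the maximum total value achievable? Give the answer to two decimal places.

Take in order of value per unit:
- A (182/22 per unit): all 22 → value 182, running total 182.00
- D (108/16 per unit): 2 of 16 → value 2×108/16 = 13.5000, running total 195.50
Total 195.50.

195.50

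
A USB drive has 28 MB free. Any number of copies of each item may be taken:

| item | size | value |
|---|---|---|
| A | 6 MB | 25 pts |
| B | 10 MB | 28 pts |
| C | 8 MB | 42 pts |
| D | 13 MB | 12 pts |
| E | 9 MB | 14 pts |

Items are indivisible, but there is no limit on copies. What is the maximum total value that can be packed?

134 pts

Best value-per-unit is C at 42/8; filling with it alone gives 3×42 = 126.
Optimal mix: 2×A + 2×C → size 28, value 134.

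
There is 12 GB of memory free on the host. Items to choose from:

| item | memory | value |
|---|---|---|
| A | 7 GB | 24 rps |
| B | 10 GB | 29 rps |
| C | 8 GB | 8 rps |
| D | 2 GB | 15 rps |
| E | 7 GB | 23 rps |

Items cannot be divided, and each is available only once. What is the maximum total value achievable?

44 rps

This is a 0/1 knapsack; check combinations near the capacity.
- B+D: memory 10+2=12, value 29+15=44
- A+D: memory 7+2=9, value 24+15=39
- D+E: memory 2+7=9, value 15+23=38
Best: 44 rps.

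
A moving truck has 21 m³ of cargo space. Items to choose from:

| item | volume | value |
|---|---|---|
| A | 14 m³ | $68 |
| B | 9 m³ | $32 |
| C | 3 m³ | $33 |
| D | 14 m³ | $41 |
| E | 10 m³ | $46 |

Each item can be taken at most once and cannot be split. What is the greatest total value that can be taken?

$101

Check high-value combinations within 21 m³:
- A+C: volume 14+3=17, value 68+33=101
- C+E: volume 3+10=13, value 33+46=79
- B+E: volume 9+10=19, value 32+46=78
- C+D: volume 3+14=17, value 33+41=74
Best: $101.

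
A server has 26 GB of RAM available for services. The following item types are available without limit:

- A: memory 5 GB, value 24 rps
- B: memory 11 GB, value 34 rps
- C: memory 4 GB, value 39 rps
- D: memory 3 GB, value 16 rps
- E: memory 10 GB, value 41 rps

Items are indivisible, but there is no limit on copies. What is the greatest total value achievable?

234 rps

Best value-per-unit is C at 39/4, and filling with it alone uses memory 6×4=24. No mix of the others beats 6×39 = 234.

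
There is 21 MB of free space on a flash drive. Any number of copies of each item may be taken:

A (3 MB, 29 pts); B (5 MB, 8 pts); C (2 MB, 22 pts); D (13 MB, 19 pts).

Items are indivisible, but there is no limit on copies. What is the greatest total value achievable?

Best value-per-unit is C at 22/2; filling with it alone gives 10×22 = 220.
Optimal mix: 1×A + 9×C → size 21, value 227.

227 pts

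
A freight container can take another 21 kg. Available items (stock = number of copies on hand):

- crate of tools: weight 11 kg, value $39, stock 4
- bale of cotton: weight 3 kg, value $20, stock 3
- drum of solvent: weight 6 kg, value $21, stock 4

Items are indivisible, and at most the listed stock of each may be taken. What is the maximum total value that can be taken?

Top feasible selections:
- 3×bale of cotton + 2×drum of solvent: weight 21, value 102
- 1×crate of tools + 3×bale of cotton: weight 20, value 99
- 1×bale of cotton + 3×drum of solvent: weight 21, value 83
Best: $102.

$102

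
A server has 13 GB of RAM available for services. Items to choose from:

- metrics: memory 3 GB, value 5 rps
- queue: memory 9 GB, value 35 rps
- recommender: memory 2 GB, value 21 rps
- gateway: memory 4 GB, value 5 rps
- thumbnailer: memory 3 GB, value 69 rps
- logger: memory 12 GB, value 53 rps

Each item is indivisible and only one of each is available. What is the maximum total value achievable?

Check high-value combinations within 13 GB:
- queue+thumbnailer: memory 9+3=12, value 35+69=104
- metrics+recommender+gateway+thumbnailer: memory 3+2+4+3=12, value 5+21+5+69=100
- metrics+recommender+thumbnailer: memory 3+2+3=8, value 5+21+69=95
Best: 104 rps.

104 rps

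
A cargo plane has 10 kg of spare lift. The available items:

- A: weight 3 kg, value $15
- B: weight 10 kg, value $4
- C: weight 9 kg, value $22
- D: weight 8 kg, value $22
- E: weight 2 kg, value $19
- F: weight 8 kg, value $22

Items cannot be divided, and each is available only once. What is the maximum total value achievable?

$41

Check high-value combinations within 10 kg:
- D+E: weight 8+2=10, value 22+19=41
- E+F: weight 2+8=10, value 19+22=41
- A+E: weight 3+2=5, value 15+19=34
- D: weight 8, value 22
Best: $41.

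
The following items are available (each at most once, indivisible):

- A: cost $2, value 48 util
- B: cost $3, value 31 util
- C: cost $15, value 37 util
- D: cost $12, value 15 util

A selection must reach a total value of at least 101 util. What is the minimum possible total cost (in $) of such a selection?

20

Subsets with value ≥ 101, sorted by total cost:
- A+B+C: cost 20, value 116
- A+B+C+D: cost 32, value 131
Minimum cost: 20 $.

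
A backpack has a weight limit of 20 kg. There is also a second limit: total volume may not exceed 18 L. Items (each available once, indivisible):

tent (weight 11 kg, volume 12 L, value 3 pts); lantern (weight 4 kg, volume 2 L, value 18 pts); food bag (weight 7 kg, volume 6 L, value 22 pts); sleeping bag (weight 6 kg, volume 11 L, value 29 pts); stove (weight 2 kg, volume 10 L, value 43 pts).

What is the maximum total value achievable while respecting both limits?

83 pts

Feasible sets respecting both limits:
- lantern+food bag+stove: weight 13, volume 18, value 83
- food bag+stove: weight 9, volume 16, value 65
- lantern+stove: weight 6, volume 12, value 61
Best: 83 pts.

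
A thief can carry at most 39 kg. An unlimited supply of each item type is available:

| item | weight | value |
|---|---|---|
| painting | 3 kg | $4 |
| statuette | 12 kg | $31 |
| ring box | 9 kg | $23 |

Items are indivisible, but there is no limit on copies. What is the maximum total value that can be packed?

Best value-per-unit is statuette at 31/12; filling with it alone gives 3×31 = 93.
Optimal mix: 1×statuette + 3×ring box → weight 39, value 100.

$100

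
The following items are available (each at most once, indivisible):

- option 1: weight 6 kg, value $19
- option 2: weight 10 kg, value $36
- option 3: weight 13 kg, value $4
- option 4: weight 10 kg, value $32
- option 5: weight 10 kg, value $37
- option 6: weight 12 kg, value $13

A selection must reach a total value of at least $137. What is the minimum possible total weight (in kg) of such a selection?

Subsets with value ≥ 137, sorted by total weight:
- option 1+option 2+option 4+option 5+option 6: weight 48, value 137
- option 1+option 2+option 3+option 4+option 5+option 6: weight 61, value 141
Minimum weight: 48 kg.

48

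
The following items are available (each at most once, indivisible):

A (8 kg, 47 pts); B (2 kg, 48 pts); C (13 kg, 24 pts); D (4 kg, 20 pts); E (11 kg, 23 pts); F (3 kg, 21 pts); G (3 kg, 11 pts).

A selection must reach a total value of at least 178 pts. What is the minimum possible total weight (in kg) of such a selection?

41

Subsets with value ≥ 178, sorted by total weight:
- A+B+C+D+E+F: weight 41, value 183
- A+B+C+D+E+F+G: weight 44, value 194
Minimum weight: 41 kg.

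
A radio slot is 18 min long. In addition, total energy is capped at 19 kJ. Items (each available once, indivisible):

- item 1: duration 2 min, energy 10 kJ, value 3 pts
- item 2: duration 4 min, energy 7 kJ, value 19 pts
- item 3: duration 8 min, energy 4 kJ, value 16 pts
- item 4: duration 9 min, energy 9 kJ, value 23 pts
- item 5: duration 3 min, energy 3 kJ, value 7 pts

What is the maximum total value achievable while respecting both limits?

Feasible sets respecting both limits:
- item 2+item 4+item 5: duration 16, energy 19, value 49
- item 2+item 4: duration 13, energy 16, value 42
- item 2+item 3+item 5: duration 15, energy 14, value 42
Best: 49 pts.

49 pts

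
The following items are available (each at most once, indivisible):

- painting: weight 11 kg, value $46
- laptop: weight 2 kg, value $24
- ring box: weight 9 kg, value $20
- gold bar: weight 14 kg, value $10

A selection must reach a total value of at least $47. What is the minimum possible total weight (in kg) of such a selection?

13

Subsets with value ≥ 47, sorted by total weight:
- painting+laptop: weight 13, value 70
- painting+ring box: weight 20, value 66
Minimum weight: 13 kg.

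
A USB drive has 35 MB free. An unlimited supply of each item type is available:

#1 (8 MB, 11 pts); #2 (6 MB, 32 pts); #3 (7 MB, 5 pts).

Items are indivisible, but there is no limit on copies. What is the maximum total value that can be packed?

160 pts

Best value-per-unit is #2 at 32/6, and filling with it alone uses size 5×6=30. No mix of the others beats 5×32 = 160.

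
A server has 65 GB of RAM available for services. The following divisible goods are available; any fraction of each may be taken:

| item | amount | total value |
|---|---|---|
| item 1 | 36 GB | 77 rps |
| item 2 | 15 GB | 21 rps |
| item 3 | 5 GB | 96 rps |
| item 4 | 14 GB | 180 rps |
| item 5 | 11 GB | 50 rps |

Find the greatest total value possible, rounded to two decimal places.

400.86

Take in order of value per unit:
- item 3 (96/5 per unit): all 5 → value 96, running total 96.00
- item 4 (180/14 per unit): all 14 → value 180, running total 276.00
- item 5 (50/11 per unit): all 11 → value 50, running total 326.00
- item 1 (77/36 per unit): 35 of 36 → value 35×77/36 = 74.8611, running total 400.86
Total 400.86.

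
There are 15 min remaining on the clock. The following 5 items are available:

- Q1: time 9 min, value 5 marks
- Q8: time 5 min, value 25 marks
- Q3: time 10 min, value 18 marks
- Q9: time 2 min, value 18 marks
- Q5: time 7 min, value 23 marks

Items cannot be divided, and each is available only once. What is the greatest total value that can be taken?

Check high-value combinations within 15 min:
- Q8+Q9+Q5: time 5+2+7=14, value 25+18+23=66
- Q8+Q5: time 5+7=12, value 25+23=48
- Q8+Q9: time 5+2=7, value 25+18=43
- Q8+Q3: time 5+10=15, value 25+18=43
- Q9+Q5: time 2+7=9, value 18+23=41
Best: 66 marks.

66 marks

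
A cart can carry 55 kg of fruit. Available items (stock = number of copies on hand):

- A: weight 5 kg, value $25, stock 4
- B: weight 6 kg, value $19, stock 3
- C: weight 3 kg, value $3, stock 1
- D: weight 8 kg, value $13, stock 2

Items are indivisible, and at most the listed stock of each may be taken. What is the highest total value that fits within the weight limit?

$183

Top feasible selections:
- 4×A + 3×B + 2×D: weight 54, value 183
- 4×A + 3×B + 1×C + 1×D: weight 49, value 173
- 4×A + 3×B + 1×D: weight 46, value 170
- 4×A + 2×B + 1×C + 2×D: weight 51, value 167
Best: $183.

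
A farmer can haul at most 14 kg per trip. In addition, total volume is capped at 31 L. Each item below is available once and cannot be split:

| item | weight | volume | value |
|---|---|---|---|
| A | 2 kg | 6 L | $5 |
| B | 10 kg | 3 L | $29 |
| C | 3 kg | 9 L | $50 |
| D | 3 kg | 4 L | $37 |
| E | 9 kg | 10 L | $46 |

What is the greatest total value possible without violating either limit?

$101

Feasible sets respecting both limits:
- A+C+E: weight 14, volume 25, value 101
- C+E: weight 12, volume 19, value 96
- A+C+D: weight 8, volume 19, value 92
- A+D+E: weight 14, volume 20, value 88
Best: $101.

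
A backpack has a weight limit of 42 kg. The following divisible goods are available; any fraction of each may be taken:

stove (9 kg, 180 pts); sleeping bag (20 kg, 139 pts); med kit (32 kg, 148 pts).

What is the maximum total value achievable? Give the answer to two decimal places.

Take in order of value per unit:
- stove (180/9 per unit): all 9 → value 180, running total 180.00
- sleeping bag (139/20 per unit): all 20 → value 139, running total 319.00
- med kit (148/32 per unit): 13 of 32 → value 13×148/32 = 60.1250, running total 379.13
Total 379.13.

379.13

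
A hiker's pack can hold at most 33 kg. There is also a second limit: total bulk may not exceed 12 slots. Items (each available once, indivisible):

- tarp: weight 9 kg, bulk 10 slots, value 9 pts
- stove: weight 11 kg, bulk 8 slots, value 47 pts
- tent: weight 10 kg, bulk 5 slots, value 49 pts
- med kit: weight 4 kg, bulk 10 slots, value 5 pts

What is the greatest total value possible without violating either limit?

49 pts

Feasible sets respecting both limits:
- tent: weight 10, bulk 5, value 49
- stove: weight 11, bulk 8, value 47
- tarp: weight 9, bulk 10, value 9
Best: 49 pts.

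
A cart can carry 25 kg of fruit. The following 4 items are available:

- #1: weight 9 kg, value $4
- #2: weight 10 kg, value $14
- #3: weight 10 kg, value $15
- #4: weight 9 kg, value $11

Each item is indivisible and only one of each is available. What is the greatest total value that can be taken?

$29

This is a 0/1 knapsack; check combinations near the capacity.
- #2+#3: weight 10+10=20, value 14+15=29
- #3+#4: weight 10+9=19, value 15+11=26
- #2+#4: weight 10+9=19, value 14+11=25
- #1+#3: weight 9+10=19, value 4+15=19
- #1+#2: weight 9+10=19, value 4+14=18
Best: $29.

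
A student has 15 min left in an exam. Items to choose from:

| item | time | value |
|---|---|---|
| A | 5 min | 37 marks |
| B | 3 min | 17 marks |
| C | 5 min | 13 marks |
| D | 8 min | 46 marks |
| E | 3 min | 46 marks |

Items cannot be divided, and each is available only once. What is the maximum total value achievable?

This is a 0/1 knapsack; check combinations near the capacity.
- B+D+E: time 3+8+3=14, value 17+46+46=109
- A+B+E: time 5+3+3=11, value 37+17+46=100
- A+C+E: time 5+5+3=13, value 37+13+46=96
- D+E: time 8+3=11, value 46+46=92
- A+E: time 5+3=8, value 37+46=83
Best: 109 marks.

109 marks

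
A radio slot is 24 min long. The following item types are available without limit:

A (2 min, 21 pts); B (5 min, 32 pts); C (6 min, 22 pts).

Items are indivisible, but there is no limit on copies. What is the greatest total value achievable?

252 pts

Best value-per-unit is A at 21/2, and filling with it alone uses duration 12×2=24. No mix of the others beats 12×21 = 252.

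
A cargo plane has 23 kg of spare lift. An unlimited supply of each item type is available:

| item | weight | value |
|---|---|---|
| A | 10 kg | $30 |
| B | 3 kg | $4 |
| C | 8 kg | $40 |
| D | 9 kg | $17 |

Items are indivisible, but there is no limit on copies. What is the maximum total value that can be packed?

Best value-per-unit is C at 40/8; filling with it alone gives 2×40 = 80.
Optimal mix: 2×B + 2×C → weight 22, value 88.

$88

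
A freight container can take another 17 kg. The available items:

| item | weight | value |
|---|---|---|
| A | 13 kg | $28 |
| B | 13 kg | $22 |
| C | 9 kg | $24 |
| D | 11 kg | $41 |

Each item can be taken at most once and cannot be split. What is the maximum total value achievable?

$41

Check high-value combinations within 17 kg:
- D: weight 11, value 41
- A: weight 13, value 28
- C: weight 9, value 24
Best: $41.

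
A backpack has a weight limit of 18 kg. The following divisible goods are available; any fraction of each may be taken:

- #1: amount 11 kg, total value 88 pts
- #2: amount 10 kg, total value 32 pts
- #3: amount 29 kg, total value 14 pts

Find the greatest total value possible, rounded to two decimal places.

Take in order of value per unit:
- #1 (88/11 per unit): all 11 → value 88, running total 88.00
- #2 (32/10 per unit): 7 of 10 → value 7×32/10 = 22.4000, running total 110.40
Total 110.40.

110.40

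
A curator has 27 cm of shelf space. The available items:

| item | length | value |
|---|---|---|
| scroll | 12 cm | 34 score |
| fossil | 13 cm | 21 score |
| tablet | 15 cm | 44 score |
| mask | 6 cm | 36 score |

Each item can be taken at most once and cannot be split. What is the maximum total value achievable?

80 score

Check high-value combinations within 27 cm:
- tablet+mask: length 15+6=21, value 44+36=80
- scroll+tablet: length 12+15=27, value 34+44=78
- scroll+mask: length 12+6=18, value 34+36=70
Best: 80 score.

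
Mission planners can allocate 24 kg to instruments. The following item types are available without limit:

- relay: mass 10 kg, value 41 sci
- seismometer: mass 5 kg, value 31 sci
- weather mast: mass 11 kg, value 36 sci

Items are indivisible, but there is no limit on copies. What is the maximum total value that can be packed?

Best value-per-unit is seismometer at 31/5, and filling with it alone uses mass 4×5=20. No mix of the others beats 4×31 = 124.

124 sci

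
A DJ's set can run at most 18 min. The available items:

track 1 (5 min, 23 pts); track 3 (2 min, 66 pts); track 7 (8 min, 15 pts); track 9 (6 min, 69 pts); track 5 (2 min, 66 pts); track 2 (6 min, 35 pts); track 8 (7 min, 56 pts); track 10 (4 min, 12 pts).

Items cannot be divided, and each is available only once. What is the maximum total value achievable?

257 pts

Check high-value combinations within 18 min:
- track 3+track 9+track 5+track 8: duration 2+6+2+7=17, value 66+69+66+56=257
- track 3+track 9+track 5+track 2: duration 2+6+2+6=16, value 66+69+66+35=236
- track 1+track 3+track 9+track 5: duration 5+2+6+2=15, value 23+66+69+66=224
- track 3+track 5+track 2+track 8: duration 2+2+6+7=17, value 66+66+35+56=223
Best: 257 pts.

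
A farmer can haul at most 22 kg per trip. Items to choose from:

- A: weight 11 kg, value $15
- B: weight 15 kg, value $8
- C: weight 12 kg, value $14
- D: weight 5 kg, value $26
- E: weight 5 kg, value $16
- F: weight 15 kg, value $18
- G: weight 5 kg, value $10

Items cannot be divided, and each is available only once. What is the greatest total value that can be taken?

This is a 0/1 knapsack; check combinations near the capacity.
- A+D+E: weight 11+5+5=21, value 15+26+16=57
- C+D+E: weight 12+5+5=22, value 14+26+16=56
- D+E+G: weight 5+5+5=15, value 26+16+10=52
- A+D+G: weight 11+5+5=21, value 15+26+10=51
Best: $57.

$57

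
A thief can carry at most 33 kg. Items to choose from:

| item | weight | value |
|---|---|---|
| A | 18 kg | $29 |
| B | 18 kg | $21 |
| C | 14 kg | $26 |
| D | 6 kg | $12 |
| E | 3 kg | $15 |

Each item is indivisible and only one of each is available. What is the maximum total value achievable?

Check high-value combinations within 33 kg:
- A+D+E: weight 18+6+3=27, value 29+12+15=56
- A+C: weight 18+14=32, value 29+26=55
- C+D+E: weight 14+6+3=23, value 26+12+15=53
- B+D+E: weight 18+6+3=27, value 21+12+15=48
Best: $56.

$56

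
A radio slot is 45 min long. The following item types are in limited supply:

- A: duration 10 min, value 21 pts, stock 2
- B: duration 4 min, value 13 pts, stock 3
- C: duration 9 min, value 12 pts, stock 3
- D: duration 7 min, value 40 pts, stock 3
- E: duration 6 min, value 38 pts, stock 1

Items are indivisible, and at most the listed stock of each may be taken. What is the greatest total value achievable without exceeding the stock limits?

Top feasible selections:
- 1×A + 2×B + 3×D + 1×E: duration 45, value 205
- 3×B + 3×D + 1×E: duration 39, value 197
Best: 205 pts.

205 pts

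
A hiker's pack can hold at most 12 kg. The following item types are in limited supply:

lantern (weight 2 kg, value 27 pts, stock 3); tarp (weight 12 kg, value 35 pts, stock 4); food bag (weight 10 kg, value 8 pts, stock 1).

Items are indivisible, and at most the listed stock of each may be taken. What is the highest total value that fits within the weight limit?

81 pts

Best selections within weight 12 and stock limits:
- 3×lantern: weight 6, value 81
- 2×lantern: weight 4, value 54
- 1×tarp: weight 12, value 35
Best: 81 pts.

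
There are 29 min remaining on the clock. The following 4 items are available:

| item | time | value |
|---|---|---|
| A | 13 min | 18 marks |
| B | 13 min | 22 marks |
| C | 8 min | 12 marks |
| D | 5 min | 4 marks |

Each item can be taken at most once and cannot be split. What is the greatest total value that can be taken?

This is a 0/1 knapsack; check combinations near the capacity.
- A+B: time 13+13=26, value 18+22=40
- B+C+D: time 13+8+5=26, value 22+12+4=38
- B+C: time 13+8=21, value 22+12=34
- A+C+D: time 13+8+5=26, value 18+12+4=34
- A+C: time 13+8=21, value 18+12=30
Best: 40 marks.

40 marks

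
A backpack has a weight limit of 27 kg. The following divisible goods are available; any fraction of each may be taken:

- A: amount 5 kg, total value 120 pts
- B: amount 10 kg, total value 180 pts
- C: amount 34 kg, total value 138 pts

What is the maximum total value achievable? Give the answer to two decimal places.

Take in order of value per unit:
- A (120/5 per unit): all 5 → value 120, running total 120.00
- B (180/10 per unit): all 10 → value 180, running total 300.00
- C (138/34 per unit): 12 of 34 → value 12×138/34 = 48.7059, running total 348.71
Total 348.71.

348.71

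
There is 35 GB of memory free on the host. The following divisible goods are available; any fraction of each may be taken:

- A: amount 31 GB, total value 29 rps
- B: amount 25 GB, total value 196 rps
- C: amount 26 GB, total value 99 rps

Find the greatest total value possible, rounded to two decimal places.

234.08

Take in order of value per unit:
- B (196/25 per unit): all 25 → value 196, running total 196.00
- C (99/26 per unit): 10 of 26 → value 10×99/26 = 38.0769, running total 234.08
Total 234.08.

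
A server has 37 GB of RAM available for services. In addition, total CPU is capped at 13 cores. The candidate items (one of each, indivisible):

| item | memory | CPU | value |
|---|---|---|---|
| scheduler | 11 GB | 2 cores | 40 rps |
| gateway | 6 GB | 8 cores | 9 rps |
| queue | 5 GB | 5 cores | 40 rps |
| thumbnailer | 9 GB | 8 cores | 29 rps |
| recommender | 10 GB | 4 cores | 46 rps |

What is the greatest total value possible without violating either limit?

126 rps

Feasible sets respecting both limits:
- scheduler+queue+recommender: memory 26, CPU 11, value 126
- scheduler+recommender: memory 21, CPU 6, value 86
- queue+recommender: memory 15, CPU 9, value 86
- scheduler+queue: memory 16, CPU 7, value 80
Best: 126 rps.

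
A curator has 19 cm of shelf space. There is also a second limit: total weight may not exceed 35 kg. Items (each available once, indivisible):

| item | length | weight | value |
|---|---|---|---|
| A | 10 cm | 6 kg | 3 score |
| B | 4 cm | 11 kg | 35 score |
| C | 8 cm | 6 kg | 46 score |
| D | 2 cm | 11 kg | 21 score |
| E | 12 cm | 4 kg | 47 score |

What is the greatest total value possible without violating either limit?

Feasible sets respecting both limits:
- B+D+E: length 18, weight 26, value 103
- B+C+D: length 14, weight 28, value 102
- B+E: length 16, weight 15, value 82
- B+C: length 12, weight 17, value 81
Best: 103 score.

103 score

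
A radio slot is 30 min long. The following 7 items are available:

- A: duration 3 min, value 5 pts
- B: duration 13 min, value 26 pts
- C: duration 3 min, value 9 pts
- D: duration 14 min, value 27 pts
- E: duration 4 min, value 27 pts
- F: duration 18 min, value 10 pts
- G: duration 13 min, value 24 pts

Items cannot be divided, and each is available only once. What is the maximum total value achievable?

Check high-value combinations within 30 min:
- B+E+G: duration 13+4+13=30, value 26+27+24=77
- A+C+D+E: duration 3+3+14+4=24, value 5+9+27+27=68
- A+B+C+E: duration 3+13+3+4=23, value 5+26+9+27=67
Best: 77 pts.

77 pts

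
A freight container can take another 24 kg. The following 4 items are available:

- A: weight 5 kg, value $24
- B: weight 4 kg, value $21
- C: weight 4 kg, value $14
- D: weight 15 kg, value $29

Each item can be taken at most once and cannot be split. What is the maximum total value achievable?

Check high-value combinations within 24 kg:
- A+B+D: weight 5+4+15=24, value 24+21+29=74
- A+C+D: weight 5+4+15=24, value 24+14+29=67
- B+C+D: weight 4+4+15=23, value 21+14+29=64
Best: $74.

$74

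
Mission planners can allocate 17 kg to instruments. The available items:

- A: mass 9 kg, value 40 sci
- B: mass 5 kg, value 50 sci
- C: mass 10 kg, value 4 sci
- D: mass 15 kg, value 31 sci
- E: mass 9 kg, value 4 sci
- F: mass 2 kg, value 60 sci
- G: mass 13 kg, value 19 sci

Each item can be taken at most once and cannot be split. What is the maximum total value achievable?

Check high-value combinations within 17 kg:
- A+B+F: mass 9+5+2=16, value 40+50+60=150
- B+E+F: mass 5+9+2=16, value 50+4+60=114
- B+C+F: mass 5+10+2=17, value 50+4+60=114
Best: 150 sci.

150 sci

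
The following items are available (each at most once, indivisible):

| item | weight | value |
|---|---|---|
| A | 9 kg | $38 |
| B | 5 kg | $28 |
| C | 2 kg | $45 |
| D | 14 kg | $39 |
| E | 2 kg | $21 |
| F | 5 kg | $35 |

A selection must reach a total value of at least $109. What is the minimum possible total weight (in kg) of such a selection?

14

Subsets with value ≥ 109, sorted by total weight:
- B+C+E+F: weight 14, value 129
- A+C+F: weight 16, value 118
Minimum weight: 14 kg.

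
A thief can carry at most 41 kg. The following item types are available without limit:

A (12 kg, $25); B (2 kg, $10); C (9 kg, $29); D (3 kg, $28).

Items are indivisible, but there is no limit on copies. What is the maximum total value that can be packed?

$374

Best value-per-unit is D at 28/3; filling with it alone gives 13×28 = 364.
Optimal mix: 1×B + 13×D → weight 41, value 374.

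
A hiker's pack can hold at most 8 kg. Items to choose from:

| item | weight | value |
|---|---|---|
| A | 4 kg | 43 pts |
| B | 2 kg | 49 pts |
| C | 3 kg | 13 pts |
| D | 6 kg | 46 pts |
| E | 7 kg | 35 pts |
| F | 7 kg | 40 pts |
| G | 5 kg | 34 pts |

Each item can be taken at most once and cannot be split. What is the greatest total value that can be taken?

95 pts

Check high-value combinations within 8 kg:
- B+D: weight 2+6=8, value 49+46=95
- A+B: weight 4+2=6, value 43+49=92
- B+G: weight 2+5=7, value 49+34=83
- B+C: weight 2+3=5, value 49+13=62
- A+C: weight 4+3=7, value 43+13=56
Best: 95 pts.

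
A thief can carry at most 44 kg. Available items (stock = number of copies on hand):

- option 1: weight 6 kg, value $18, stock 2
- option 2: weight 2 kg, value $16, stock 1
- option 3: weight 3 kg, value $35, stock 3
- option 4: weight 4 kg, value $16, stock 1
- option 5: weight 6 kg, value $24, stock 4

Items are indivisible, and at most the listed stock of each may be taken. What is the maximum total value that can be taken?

Best selections within weight 44 and stock limits:
- 1×option 1 + 1×option 2 + 3×option 3 + 4×option 5: weight 41, value 235
- 1×option 1 + 3×option 3 + 1×option 4 + 4×option 5: weight 43, value 235
- 1×option 2 + 3×option 3 + 1×option 4 + 4×option 5: weight 39, value 233
- 2×option 1 + 1×option 2 + 3×option 3 + 3×option 5: weight 41, value 229
Best: $235.

$235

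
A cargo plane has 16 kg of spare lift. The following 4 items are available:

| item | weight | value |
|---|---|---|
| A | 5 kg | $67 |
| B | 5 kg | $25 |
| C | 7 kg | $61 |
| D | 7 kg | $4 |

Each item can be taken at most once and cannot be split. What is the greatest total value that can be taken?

Check high-value combinations within 16 kg:
- A+C: weight 5+7=12, value 67+61=128
- A+B: weight 5+5=10, value 67+25=92
- B+C: weight 5+7=12, value 25+61=86
- A+D: weight 5+7=12, value 67+4=71
Best: $128.

$128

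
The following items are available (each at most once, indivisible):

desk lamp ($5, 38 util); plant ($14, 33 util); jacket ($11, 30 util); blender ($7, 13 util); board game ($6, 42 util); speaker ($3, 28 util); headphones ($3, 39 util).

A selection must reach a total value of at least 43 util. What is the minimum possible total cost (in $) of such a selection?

6

Subsets with value ≥ 43, sorted by total cost:
- speaker+headphones: cost 6, value 67
- desk lamp+headphones: cost 8, value 77
- desk lamp+speaker: cost 8, value 66
- board game+headphones: cost 9, value 81
Minimum cost: 6 $.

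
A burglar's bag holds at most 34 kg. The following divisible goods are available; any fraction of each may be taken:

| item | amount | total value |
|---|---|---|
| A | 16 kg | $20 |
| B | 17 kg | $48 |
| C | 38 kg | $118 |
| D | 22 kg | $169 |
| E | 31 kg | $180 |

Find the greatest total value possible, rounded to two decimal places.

238.68

Take in order of value per unit:
- D (169/22 per unit): all 22 → value 169, running total 169.00
- E (180/31 per unit): 12 of 31 → value 12×180/31 = 69.6774, running total 238.68
Total 238.68.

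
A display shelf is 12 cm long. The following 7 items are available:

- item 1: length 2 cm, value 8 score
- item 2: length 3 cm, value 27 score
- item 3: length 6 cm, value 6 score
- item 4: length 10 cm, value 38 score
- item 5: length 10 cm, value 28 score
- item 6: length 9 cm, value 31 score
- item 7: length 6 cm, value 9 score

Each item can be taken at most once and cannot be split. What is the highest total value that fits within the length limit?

58 score

Check high-value combinations within 12 cm:
- item 2+item 6: length 3+9=12, value 27+31=58
- item 1+item 4: length 2+10=12, value 8+38=46
- item 1+item 2+item 7: length 2+3+6=11, value 8+27+9=44
- item 1+item 2+item 3: length 2+3+6=11, value 8+27+6=41
- item 1+item 6: length 2+9=11, value 8+31=39
Best: 58 score.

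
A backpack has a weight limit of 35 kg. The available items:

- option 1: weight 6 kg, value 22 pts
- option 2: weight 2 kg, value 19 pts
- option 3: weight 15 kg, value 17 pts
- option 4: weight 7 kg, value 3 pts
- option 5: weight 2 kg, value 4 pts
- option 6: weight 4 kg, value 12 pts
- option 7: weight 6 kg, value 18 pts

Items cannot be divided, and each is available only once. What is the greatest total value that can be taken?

92 pts

This is a 0/1 knapsack; check combinations near the capacity.
- option 1+option 2+option 3+option 5+option 6+option 7: weight 6+2+15+2+4+6=35, value 22+19+17+4+12+18=92
- option 1+option 2+option 3+option 6+option 7: weight 6+2+15+4+6=33, value 22+19+17+12+18=88
- option 1+option 2+option 3+option 5+option 7: weight 6+2+15+2+6=31, value 22+19+17+4+18=80
Best: 92 pts.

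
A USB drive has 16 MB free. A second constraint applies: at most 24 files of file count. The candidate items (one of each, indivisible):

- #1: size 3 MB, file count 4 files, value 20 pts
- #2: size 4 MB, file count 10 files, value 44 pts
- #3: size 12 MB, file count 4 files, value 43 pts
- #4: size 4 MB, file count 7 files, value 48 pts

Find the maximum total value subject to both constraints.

112 pts

Feasible sets respecting both limits:
- #1+#2+#4: size 11, file count 21, value 112
- #2+#4: size 8, file count 17, value 92
- #3+#4: size 16, file count 11, value 91
Best: 112 pts.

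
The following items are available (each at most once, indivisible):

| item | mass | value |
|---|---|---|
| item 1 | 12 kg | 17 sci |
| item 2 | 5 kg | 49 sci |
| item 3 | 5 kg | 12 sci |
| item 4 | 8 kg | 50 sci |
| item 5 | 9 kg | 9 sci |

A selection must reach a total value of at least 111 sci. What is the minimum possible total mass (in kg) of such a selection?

Subsets with value ≥ 111, sorted by total mass:
- item 2+item 3+item 4: mass 18, value 111
- item 1+item 2+item 4: mass 25, value 116
- item 2+item 3+item 4+item 5: mass 27, value 120
Minimum mass: 18 kg.

18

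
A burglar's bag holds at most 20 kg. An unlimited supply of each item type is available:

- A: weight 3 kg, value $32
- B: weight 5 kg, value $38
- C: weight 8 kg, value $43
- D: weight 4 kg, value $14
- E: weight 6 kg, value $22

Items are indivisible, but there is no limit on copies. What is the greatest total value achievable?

Best value-per-unit is A at 32/3; filling with it alone gives 6×32 = 192.
Optimal mix: 5×A + 1×B → weight 20, value 198.

$198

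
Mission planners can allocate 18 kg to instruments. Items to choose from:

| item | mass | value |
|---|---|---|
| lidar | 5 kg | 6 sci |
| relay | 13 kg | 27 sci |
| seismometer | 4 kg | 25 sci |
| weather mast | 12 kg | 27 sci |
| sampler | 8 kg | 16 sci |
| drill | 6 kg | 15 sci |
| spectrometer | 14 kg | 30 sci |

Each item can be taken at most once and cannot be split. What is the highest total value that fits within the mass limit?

56 sci

Check high-value combinations within 18 kg:
- seismometer+sampler+drill: mass 4+8+6=18, value 25+16+15=56
- seismometer+spectrometer: mass 4+14=18, value 25+30=55
- seismometer+weather mast: mass 4+12=16, value 25+27=52
- relay+seismometer: mass 13+4=17, value 27+25=52
- lidar+seismometer+sampler: mass 5+4+8=17, value 6+25+16=47
Best: 56 sci.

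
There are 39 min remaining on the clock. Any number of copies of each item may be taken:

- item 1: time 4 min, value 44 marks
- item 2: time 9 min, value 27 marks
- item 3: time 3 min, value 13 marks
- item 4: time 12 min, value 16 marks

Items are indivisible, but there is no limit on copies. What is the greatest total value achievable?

409 marks

Best value-per-unit is item 1 at 44/4; filling with it alone gives 9×44 = 396.
Optimal mix: 9×item 1 + 1×item 3 → time 39, value 409.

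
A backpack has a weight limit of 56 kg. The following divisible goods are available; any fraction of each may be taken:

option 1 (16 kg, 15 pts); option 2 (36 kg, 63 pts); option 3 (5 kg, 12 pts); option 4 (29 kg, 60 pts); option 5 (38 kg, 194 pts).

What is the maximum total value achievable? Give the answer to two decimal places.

232.90

Take in order of value per unit:
- option 5 (194/38 per unit): all 38 → value 194, running total 194.00
- option 3 (12/5 per unit): all 5 → value 12, running total 206.00
- option 4 (60/29 per unit): 13 of 29 → value 13×60/29 = 26.8966, running total 232.90
Total 232.90.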